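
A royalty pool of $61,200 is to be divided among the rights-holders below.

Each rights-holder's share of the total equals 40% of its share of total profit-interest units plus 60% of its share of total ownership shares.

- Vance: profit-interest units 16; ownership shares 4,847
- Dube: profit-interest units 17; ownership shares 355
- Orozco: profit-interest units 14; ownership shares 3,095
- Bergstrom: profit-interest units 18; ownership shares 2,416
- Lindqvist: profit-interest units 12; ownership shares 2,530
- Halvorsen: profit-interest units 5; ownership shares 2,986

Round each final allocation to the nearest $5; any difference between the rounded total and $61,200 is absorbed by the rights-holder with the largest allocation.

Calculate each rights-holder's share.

Vance: $15,745 | Dube: $5,880 | Orozco: $11,180 | Bergstrom: $10,840 | Lindqvist: $9,305 | Halvorsen: $8,250

Totals — profit-interest units 82, ownership shares 16,229.
Composite weights (40% profit-interest units + 60% ownership shares): Vance 0.2572; Dube 0.0961; Orozco 0.1827; Bergstrom 0.1771; Lindqvist 0.1521; Halvorsen 0.1348.
Raw shares: Vance 15,743.49; Dube 5,878.35; Orozco 11,182.31; Bergstrom 10,840.14; Lindqvist 9,306.86; Halvorsen 8,248.86.
At nearest $5: Vance $15,745; Dube $5,880; Orozco $11,180; Bergstrom $10,840; Lindqvist $9,305; Halvorsen $8,250. Sum = $61,200.
No rounding difference to absorb.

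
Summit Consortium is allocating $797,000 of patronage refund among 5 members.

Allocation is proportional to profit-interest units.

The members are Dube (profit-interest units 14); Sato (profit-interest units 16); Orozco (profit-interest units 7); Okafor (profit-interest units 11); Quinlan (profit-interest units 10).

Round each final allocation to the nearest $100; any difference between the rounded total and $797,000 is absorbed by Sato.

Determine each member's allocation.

Profit-interest units total: 58.
Raw shares: Dube 14/58 × $797,000 = 192,379.31; Sato 16/58 × $797,000 = 219,862.07; Orozco 7/58 × $797,000 = 96,189.66; Okafor 11/58 × $797,000 = 151,155.17; Quinlan 10/58 × $797,000 = 137,413.79.
After rounding ($100): Dube $192,400; Sato $219,900; Orozco $96,200; Okafor $151,200; Quinlan $137,400. Sum = $797,100.
Difference $797,000 − $797,100 = −$100 applied to Sato: Sato becomes $219,800.

Dube: $192,400; Sato: $219,800; Orozco: $96,200; Okafor: $151,200; Quinlan: $137,400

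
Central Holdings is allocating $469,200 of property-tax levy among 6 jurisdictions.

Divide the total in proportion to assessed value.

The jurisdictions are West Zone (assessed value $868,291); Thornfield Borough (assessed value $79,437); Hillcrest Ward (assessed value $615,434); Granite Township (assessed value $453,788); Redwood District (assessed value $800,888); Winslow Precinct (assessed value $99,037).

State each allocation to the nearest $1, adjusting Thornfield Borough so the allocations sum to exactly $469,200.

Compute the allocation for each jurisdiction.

West Zone: $139,671 | Thornfield Borough: $12,777 | Hillcrest Ward: $98,997 | Granite Township: $72,995 | Redwood District: $128,829 | Winslow Precinct: $15,931

Sum of assessed value: 2,916,875.
Pro-rata amounts: West Zone 868,291/2,916,875 × $469,200 = 139,670.76; Thornfield Borough 79,437/2,916,875 × $469,200 = 12,778.00; Hillcrest Ward 615,434/2,916,875 × $469,200 = 98,996.92; Granite Township 453,788/2,916,875 × $469,200 = 72,995.01; Redwood District 800,888/2,916,875 × $469,200 = 128,828.51; Winslow Precinct 99,037/2,916,875 × $469,200 = 15,930.80.
Rounded to nearest $1: West Zone $139,671; Thornfield Borough $12,778; Hillcrest Ward $98,997; Granite Township $72,995; Redwood District $128,829; Winslow Precinct $15,931. Sum = $469,201.
Difference $469,200 − $469,201 = −$1 applied to Thornfield Borough: Thornfield Borough becomes $12,777.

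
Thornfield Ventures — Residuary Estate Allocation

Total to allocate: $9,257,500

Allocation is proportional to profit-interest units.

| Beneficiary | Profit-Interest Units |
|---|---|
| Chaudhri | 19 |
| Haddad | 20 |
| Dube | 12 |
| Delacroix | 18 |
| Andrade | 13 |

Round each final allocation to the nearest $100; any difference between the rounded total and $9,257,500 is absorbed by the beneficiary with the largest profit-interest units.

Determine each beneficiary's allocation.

Chaudhri: $2,145,000; Haddad: $2,257,900; Dube: $1,354,800; Delacroix: $2,032,100; Andrade: $1,467,700

Profit-interest units total: 19 + 20 + 12 + 18 + 13 = 82.
Unrounded shares: Chaudhri 2,145,030.49; Haddad 2,257,926.83; Dube 1,354,756.10; Delacroix 2,032,134.15; Andrade 1,467,652.44.
Rounded to nearest $100: Chaudhri $2,145,000; Haddad $2,257,900; Dube $1,354,800; Delacroix $2,032,100; Andrade $1,467,700. Sum = $9,257,500.
No rounding difference to absorb.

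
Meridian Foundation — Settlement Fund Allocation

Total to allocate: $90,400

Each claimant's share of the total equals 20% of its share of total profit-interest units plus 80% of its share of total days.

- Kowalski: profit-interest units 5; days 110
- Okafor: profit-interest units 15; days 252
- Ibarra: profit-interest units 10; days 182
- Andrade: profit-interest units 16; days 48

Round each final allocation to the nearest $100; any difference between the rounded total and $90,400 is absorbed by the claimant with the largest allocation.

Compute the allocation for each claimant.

Kowalski: $15,400 | Okafor: $36,600 | Ibarra: $26,200 | Andrade: $12,200

Profit-interest units total 46; days total 592.
Composite weights (20% profit-interest units + 80% days): Kowalski 0.1704; Okafor 0.4058; Ibarra 0.2894; Andrade 0.1344.
Unrounded shares: Kowalski 15,403.06; Okafor 36,680.52; Ibarra 26,163.95; Andrade 12,152.48.
After rounding ($100): Kowalski $15,400; Okafor $36,700; Ibarra $26,200; Andrade $12,200. Sum = $90,500.
Difference $90,400 − $90,500 = −$100 applied to largest allocation (Okafor): Okafor becomes $36,600.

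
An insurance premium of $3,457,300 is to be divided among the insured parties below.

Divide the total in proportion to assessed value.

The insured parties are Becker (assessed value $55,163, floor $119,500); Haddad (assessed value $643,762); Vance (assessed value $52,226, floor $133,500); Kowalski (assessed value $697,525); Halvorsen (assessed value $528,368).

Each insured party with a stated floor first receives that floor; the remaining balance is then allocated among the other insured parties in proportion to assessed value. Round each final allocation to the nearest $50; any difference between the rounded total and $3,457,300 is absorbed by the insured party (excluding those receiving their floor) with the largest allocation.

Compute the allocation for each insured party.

Becker: $119,500 | Haddad: $1,103,300 | Vance: $133,500 | Kowalski: $1,195,450 | Halvorsen: $905,550

Guaranteed amounts: Becker $119,500; Vance $133,500. Remaining pool $3,204,300.
Remaining pool split over remaining assessed value 1,869,655: Haddad 1,103,308.67 → $1,103,300; Kowalski 1,195,450.15 → $1,195,450; Halvorsen 905,541.17 → $905,550.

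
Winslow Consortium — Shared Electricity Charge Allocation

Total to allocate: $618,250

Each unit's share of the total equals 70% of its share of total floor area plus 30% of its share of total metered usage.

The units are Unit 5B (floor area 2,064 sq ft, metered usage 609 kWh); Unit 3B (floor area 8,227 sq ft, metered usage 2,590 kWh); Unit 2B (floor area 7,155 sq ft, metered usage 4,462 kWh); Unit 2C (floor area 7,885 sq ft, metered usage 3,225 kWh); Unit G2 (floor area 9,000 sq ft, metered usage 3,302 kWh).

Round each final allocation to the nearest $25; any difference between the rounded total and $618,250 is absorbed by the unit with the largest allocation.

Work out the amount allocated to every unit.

Unit 5B: $33,975 · Unit 3B: $137,575 · Unit 2B: $148,525 · Unit 2C: $141,550 · Unit G2: $156,625

Totals — floor area 34,331, metered usage 14,188.
Blended shares (70% floor area + 30% metered usage): Unit 5B 0.0550; Unit 3B 0.2225; Unit 2B 0.2402; Unit 2C 0.2290; Unit G2 0.2533.
Raw shares: Unit 5B 33,979.94; Unit 3B 137,567.39; Unit 2B 148,525.84; Unit 2C 141,557.30; Unit G2 156,619.53.
Rounded to nearest $25: Unit 5B $33,975; Unit 3B $137,575; Unit 2B $148,525; Unit 2C $141,550; Unit G2 $156,625. Sum = $618,250.
Rounded total matches; no reconciliation needed.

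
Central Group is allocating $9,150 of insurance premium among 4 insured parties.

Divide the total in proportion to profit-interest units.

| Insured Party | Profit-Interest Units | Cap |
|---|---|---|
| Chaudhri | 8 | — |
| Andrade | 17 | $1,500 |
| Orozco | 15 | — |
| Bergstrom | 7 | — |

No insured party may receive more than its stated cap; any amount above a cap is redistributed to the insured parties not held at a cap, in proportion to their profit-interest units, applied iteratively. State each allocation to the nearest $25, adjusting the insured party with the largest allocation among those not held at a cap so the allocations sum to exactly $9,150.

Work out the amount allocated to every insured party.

Total profit-interest units = 47.
Unconstrained shares: Chaudhri 1,557.45; Andrade 3,309.57; Orozco 2,920.21; Bergstrom 1,362.77.
Held at cap: Andrade ($1,500); remaining pool $7,650 reallocated over remaining profit-interest units 30.
Remaining shares: Chaudhri 2,040.00 → $2,050; Orozco 3,825.00 → $3,825; Bergstrom 1,785.00 → $1,775.

Chaudhri: $2,050 | Andrade: $1,500 | Orozco: $3,825 | Bergstrom: $1,775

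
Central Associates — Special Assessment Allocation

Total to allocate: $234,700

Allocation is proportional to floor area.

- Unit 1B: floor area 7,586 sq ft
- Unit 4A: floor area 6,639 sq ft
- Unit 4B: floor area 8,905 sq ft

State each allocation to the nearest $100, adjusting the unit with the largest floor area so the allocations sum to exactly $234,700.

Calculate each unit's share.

Unit 1B: $77,000 | Unit 4A: $67,400 | Unit 4B: $90,300

Sum of floor area: 23,130.
Proportional shares: Unit 1B 7,586/23,130 × $234,700 = 76,975.11; Unit 4A 6,639/23,130 × $234,700 = 67,365.90; Unit 4B 8,905/23,130 × $234,700 = 90,358.99.
At nearest $100: Unit 1B $77,000; Unit 4A $67,400; Unit 4B $90,400. Sum = $234,800.
Difference $234,700 − $234,800 = −$100 applied to largest floor area (Unit 4B): Unit 4B becomes $90,300.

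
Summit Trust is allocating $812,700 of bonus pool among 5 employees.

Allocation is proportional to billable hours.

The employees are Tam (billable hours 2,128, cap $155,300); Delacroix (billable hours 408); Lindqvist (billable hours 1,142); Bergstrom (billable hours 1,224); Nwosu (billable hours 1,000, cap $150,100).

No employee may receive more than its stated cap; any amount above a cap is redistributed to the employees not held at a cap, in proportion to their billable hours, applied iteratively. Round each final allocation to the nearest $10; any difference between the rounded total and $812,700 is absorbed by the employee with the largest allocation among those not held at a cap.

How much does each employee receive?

Combined billable hours = 5,902.
Unconstrained shares: Tam 293,023.65; Delacroix 56,181.23; Lindqvist 157,252.36; Bergstrom 168,543.68; Nwosu 137,699.09.
Cap binds for Tam ($155,300); balance $657,400 reallocated over remaining billable hours 3,774.
Cap binds for Nwosu ($150,100); balance $507,300 reallocated over remaining billable hours 2,774.
Redistributed shares: Delacroix 74,613.70 → $74,610; Lindqvist 208,845.21 → $208,850; Bergstrom 223,841.10 → $223,840.

Tam: $155,300 · Delacroix: $74,610 · Lindqvist: $208,850 · Bergstrom: $223,840 · Nwosu: $150,100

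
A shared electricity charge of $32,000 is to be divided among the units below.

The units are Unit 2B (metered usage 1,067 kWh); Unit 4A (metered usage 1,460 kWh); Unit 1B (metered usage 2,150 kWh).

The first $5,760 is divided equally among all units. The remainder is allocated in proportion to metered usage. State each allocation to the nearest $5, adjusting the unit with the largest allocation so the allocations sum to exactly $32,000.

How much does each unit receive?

Unit 2B: $7,905 | Unit 4A: $10,110 | Unit 1B: $13,985

First tranche $5,760 split equally: $1,920 each.
Remainder $26,240 by metered usage (total 4,677): Unit 2B 5,986.33 → $5,985; Unit 4A 8,191.23 → $8,190; Unit 1B 12,062.43 → $12,060.
Rounding difference +$5 on remainder applied to Unit 1B.
Totals: Unit 2B $1,920 + $5,985 = $7,905; Unit 4A $1,920 + $8,190 = $10,110; Unit 1B $1,920 + $12,065 = $13,985.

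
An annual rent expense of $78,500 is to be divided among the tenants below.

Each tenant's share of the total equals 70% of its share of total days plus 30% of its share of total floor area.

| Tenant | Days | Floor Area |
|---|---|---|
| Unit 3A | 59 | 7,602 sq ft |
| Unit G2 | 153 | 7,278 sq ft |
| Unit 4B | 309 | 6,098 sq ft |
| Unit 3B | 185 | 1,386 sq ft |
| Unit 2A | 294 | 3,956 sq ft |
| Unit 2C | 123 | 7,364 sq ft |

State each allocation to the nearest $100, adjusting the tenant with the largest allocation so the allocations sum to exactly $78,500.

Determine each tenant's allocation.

Unit 3A: $8,200 | Unit G2: $12,600 | Unit 4B: $19,300 | Unit 3B: $10,000 | Unit 2A: $17,200 | Unit 2C: $11,200

Days total 1,123; floor area total 33,684.
Blended shares (70% days + 30% floor area): Unit 3A 0.1045; Unit G2 0.1602; Unit 4B 0.2469; Unit 3B 0.1277; Unit 2A 0.2185; Unit 2C 0.1423.
Raw shares: Unit 3A 8,201.85; Unit G2 12,574.89; Unit 4B 19,383.20; Unit 3B 10,021.33; Unit 2A 17,151.66; Unit 2C 11,167.07.
Rounded to nearest $100: Unit 3A $8,200; Unit G2 $12,600; Unit 4B $19,400; Unit 3B $10,000; Unit 2A $17,200; Unit 2C $11,200. Sum = $78,600.
Difference $78,500 − $78,600 = −$100 applied to largest allocation (Unit 4B): Unit 4B becomes $19,300.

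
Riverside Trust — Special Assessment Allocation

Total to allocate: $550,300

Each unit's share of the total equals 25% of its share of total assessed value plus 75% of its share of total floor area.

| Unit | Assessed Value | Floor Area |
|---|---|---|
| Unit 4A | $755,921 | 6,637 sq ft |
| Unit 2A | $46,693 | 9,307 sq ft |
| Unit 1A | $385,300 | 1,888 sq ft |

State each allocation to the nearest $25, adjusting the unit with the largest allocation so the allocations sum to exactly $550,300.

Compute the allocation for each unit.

Totals — assessed value 1,187,914, floor area 17,832.
Composite weights (25% assessed value + 75% floor area): Unit 4A 0.4382; Unit 2A 0.4013; Unit 1A 0.1605.
Pro-rata amounts: Unit 4A 241,159.53; Unit 2A 220,819.89; Unit 1A 88,320.58.
Rounded to nearest $25: Unit 4A $241,150; Unit 2A $220,825; Unit 1A $88,325. Sum = $550,300.
Rounded total matches; no reconciliation needed.

Unit 4A: $241,150 · Unit 2A: $220,825 · Unit 1A: $88,325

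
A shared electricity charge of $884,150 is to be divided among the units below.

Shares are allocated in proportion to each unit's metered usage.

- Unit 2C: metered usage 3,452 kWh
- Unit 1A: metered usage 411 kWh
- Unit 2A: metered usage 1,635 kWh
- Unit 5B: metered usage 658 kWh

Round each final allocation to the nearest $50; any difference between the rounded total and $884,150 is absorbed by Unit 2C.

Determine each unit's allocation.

Unit 2C: $495,750 · Unit 1A: $59,050 · Unit 2A: $234,850 · Unit 5B: $94,500

Combined metered usage = 6,156.
Pro-rata amounts: Unit 2C 3,452/6,156 × $884,150 = 495,790.42; Unit 1A 411/6,156 × $884,150 = 59,029.51; Unit 2A 1,635/6,156 × $884,150 = 234,825.41; Unit 5B 658/6,156 × $884,150 = 94,504.66.
After rounding ($50): Unit 2C $495,800; Unit 1A $59,050; Unit 2A $234,850; Unit 5B $94,500. Sum = $884,200.
Difference $884,150 − $884,200 = −$50 applied to Unit 2C: Unit 2C becomes $495,750.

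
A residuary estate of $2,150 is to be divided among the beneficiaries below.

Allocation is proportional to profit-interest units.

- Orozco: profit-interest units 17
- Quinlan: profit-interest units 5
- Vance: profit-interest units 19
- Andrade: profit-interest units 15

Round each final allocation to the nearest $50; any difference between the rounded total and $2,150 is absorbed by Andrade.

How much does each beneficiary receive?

Combined profit-interest units = 56.
Raw shares: Orozco 17/56 × $2,150 = 652.68; Quinlan 5/56 × $2,150 = 191.96; Vance 19/56 × $2,150 = 729.46; Andrade 15/56 × $2,150 = 575.89.
At nearest $50: Orozco $650; Quinlan $200; Vance $750; Andrade $600. Sum = $2,200.
Difference $2,150 − $2,200 = −$50 applied to Andrade: Andrade becomes $550.

Orozco: $650 · Quinlan: $200 · Vance: $750 · Andrade: $550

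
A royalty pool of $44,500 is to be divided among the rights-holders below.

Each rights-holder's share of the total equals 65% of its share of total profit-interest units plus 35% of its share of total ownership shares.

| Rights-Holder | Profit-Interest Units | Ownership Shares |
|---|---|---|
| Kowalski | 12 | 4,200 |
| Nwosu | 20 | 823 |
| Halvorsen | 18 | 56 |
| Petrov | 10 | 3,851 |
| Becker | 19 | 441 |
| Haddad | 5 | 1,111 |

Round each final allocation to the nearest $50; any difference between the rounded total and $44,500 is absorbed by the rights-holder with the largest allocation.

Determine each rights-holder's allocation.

Kowalski: $10,400; Nwosu: $8,100; Halvorsen: $6,300; Petrov: $9,150; Becker: $7,200; Haddad: $3,350

Totals — profit-interest units 84, ownership shares 10,482.
Composite weights (65% profit-interest units + 35% ownership shares): Kowalski 0.2331; Nwosu 0.1822; Halvorsen 0.1412; Petrov 0.2060; Becker 0.1617; Haddad 0.0758.
Raw shares: Kowalski 10,372.84; Nwosu 8,109.78; Halvorsen 6,281.42; Petrov 9,165.58; Becker 7,197.83; Haddad 3,372.54.
After rounding ($50): Kowalski $10,350; Nwosu $8,100; Halvorsen $6,300; Petrov $9,150; Becker $7,200; Haddad $3,350. Sum = $44,450.
Difference $44,500 − $44,450 = +$50 applied to largest allocation (Kowalski): Kowalski becomes $10,400.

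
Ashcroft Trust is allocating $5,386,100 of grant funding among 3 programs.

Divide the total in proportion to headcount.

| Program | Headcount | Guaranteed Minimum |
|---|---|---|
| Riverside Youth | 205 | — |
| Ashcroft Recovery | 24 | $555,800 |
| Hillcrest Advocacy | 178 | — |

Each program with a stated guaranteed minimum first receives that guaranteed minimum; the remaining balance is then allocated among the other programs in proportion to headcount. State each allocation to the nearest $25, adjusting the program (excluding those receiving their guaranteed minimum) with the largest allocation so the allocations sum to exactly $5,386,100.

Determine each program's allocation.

Riverside Youth: $2,585,400 | Ashcroft Recovery: $555,800 | Hillcrest Advocacy: $2,244,900

Guaranteed amounts: Ashcroft Recovery $555,800. Remaining pool $4,830,300.
Remaining pool split over remaining headcount 383: Riverside Youth 2,585,408.62 → $2,585,400; Hillcrest Advocacy 2,244,891.38 → $2,244,900.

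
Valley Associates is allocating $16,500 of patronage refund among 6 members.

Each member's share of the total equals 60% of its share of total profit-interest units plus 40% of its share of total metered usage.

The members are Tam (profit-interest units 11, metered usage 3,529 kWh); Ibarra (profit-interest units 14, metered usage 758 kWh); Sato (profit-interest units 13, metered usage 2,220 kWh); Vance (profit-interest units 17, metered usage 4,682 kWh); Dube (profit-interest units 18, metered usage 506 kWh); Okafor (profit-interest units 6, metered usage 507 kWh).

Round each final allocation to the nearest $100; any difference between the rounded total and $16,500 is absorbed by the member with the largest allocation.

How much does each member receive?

Tam: $3,300 | Ibarra: $2,200 | Sato: $2,800 | Vance: $4,700 | Dube: $2,500 | Okafor: $1,000

Profit-interest units total 79; metered usage total 12,202.
Composite weights (60% profit-interest units + 40% metered usage): Tam 0.1992; Ibarra 0.1312; Sato 0.1715; Vance 0.2826; Dube 0.1533; Okafor 0.0622.
Unrounded shares: Tam 3,287.30; Ibarra 2,164.43; Sato 2,829.90; Vance 4,662.85; Dube 2,529.39; Okafor 1,026.13.
Rounded to nearest $100: Tam $3,300; Ibarra $2,200; Sato $2,800; Vance $4,700; Dube $2,500; Okafor $1,000. Sum = $16,500.
No rounding difference to absorb.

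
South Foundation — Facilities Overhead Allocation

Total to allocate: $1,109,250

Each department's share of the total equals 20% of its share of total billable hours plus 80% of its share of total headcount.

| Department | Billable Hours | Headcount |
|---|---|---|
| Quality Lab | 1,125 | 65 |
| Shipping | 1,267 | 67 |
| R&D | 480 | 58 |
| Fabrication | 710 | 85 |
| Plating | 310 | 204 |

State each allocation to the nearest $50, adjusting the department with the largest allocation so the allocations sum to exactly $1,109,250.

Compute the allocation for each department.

Quality Lab: $184,550 · Shipping: $196,350 · R&D: $134,800 · Fabrication: $197,950 · Plating: $395,600

Totals — billable hours 3,892, headcount 479.
Combined weights (20% billable hours + 80% headcount): Quality Lab 0.1664; Shipping 0.1770; R&D 0.1215; Fabrication 0.1784; Plating 0.3566.
Unrounded shares: Quality Lab 184,546.36; Shipping 196,345.80; R&D 134,812.10; Fabrication 197,942.91; Plating 395,602.84.
Rounded to nearest $50: Quality Lab $184,550; Shipping $196,350; R&D $134,800; Fabrication $197,950; Plating $395,600. Sum = $1,109,250.
Rounded total matches; no reconciliation needed.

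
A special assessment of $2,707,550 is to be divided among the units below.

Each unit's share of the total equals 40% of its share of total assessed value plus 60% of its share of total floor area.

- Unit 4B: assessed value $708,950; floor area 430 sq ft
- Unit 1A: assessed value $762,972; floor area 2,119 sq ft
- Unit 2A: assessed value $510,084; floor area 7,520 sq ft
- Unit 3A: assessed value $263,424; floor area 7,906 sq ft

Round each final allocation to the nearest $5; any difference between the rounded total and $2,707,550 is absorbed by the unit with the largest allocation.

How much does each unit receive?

Totals — assessed value 2,245,430, floor area 17,975.
Combined weights (40% assessed value + 60% floor area): Unit 4B 0.1406; Unit 1A 0.2066; Unit 2A 0.3419; Unit 3A 0.3108.
Proportional shares: Unit 4B 380,804.28; Unit 1A 559,507.35; Unit 2A 925,661.14; Unit 3A 841,577.23.
After rounding ($5): Unit 4B $380,805; Unit 1A $559,505; Unit 2A $925,660; Unit 3A $841,575. Sum = $2,707,545.
Difference $2,707,550 − $2,707,545 = +$5 applied to largest allocation (Unit 2A): Unit 2A becomes $925,665.

Unit 4B: $380,805 | Unit 1A: $559,505 | Unit 2A: $925,665 | Unit 3A: $841,575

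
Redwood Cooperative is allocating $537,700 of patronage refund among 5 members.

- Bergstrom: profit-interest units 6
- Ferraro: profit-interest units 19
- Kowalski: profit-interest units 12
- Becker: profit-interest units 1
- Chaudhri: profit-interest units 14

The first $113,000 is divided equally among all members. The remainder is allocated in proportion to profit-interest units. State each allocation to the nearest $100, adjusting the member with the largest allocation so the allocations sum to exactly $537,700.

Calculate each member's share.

Bergstrom: $71,600 | Ferraro: $177,800 | Kowalski: $120,600 | Becker: $30,800 | Chaudhri: $136,900

$113,000 shared equally gives $22,600 per member.
Remainder $424,700 by profit-interest units (total 52): Bergstrom 49,003.85 → $49,000; Ferraro 155,178.85 → $155,200; Kowalski 98,007.69 → $98,000; Becker 8,167.31 → $8,200; Chaudhri 114,342.31 → $114,300.
Totals: Bergstrom $22,600 + $49,000 = $71,600; Ferraro $22,600 + $155,200 = $177,800; Kowalski $22,600 + $98,000 = $120,600; Becker $22,600 + $8,200 = $30,800; Chaudhri $22,600 + $114,300 = $136,900.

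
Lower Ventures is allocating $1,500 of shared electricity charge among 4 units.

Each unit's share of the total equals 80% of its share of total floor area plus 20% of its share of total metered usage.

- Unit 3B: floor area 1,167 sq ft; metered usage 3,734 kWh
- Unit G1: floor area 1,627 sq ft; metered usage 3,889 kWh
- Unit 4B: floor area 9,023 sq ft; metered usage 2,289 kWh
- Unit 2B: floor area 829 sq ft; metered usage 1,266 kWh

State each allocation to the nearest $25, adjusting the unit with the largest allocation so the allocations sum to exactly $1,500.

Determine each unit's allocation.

Totals — floor area 12,646, metered usage 11,178.
Composite weights (80% floor area + 20% metered usage): Unit 3B 0.1406; Unit G1 0.1725; Unit 4B 0.6118; Unit 2B 0.0751.
Pro-rata amounts: Unit 3B 210.95; Unit G1 258.76; Unit 4B 917.64; Unit 2B 112.64.
Rounded to nearest $25: Unit 3B $200; Unit G1 $250; Unit 4B $925; Unit 2B $125. Sum = $1,500.
No rounding difference to absorb.

Unit 3B: $200; Unit G1: $250; Unit 4B: $925; Unit 2B: $125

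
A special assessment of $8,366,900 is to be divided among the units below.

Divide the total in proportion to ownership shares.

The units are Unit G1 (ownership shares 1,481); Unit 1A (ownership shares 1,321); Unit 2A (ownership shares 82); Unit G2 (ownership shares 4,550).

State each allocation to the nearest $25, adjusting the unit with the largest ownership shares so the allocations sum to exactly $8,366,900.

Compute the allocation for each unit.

Ownership shares total: 1,481 + 1,321 + 82 + 4,550 = 7,434.
Raw shares: Unit G1 1,666,852.15; Unit 1A 1,486,773.59; Unit 2A 92,290.26; Unit G2 5,120,983.99.
Rounded to nearest $25: Unit G1 $1,666,850; Unit 1A $1,486,775; Unit 2A $92,300; Unit G2 $5,120,975. Sum = $8,366,900.
Sum already equals the total — no adjustment.

Unit G1: $1,666,850; Unit 1A: $1,486,775; Unit 2A: $92,300; Unit G2: $5,120,975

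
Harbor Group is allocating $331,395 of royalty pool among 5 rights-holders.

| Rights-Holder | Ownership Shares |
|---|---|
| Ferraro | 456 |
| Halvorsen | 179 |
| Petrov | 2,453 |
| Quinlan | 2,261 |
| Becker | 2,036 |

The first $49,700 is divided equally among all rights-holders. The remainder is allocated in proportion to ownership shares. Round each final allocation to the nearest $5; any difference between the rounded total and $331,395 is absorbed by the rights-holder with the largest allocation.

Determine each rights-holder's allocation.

$49,700 shared equally gives $9,940 per rights-holder.
Remainder $281,695 by ownership shares (total 7,385): Ferraro 17,393.76 → $17,395; Halvorsen 6,827.81 → $6,830; Petrov 93,567.75 → $93,570; Quinlan 86,244.06 → $86,245; Becker 77,661.61 → $77,660.
Rounding difference −$5 on remainder applied to Petrov.
Totals: Ferraro $9,940 + $17,395 = $27,335; Halvorsen $9,940 + $6,830 = $16,770; Petrov $9,940 + $93,565 = $103,505; Quinlan $9,940 + $86,245 = $96,185; Becker $9,940 + $77,660 = $87,600.

Ferraro: $27,335 | Halvorsen: $16,770 | Petrov: $103,505 | Quinlan: $96,185 | Becker: $87,600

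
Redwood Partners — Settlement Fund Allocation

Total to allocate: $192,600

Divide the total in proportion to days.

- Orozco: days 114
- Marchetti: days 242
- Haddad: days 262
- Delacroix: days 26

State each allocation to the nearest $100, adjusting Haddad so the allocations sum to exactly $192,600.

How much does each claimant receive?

Orozco: $34,100 | Marchetti: $72,400 | Haddad: $78,300 | Delacroix: $7,800

Combined days = 644.
Pro-rata amounts: Orozco 114/644 × $192,600 = 34,093.79; Marchetti 242/644 × $192,600 = 72,374.53; Haddad 262/644 × $192,600 = 78,355.90; Delacroix 26/644 × $192,600 = 7,775.78.
At nearest $100: Orozco $34,100; Marchetti $72,400; Haddad $78,400; Delacroix $7,800. Sum = $192,700.
Difference $192,600 − $192,700 = −$100 applied to Haddad: Haddad becomes $78,300.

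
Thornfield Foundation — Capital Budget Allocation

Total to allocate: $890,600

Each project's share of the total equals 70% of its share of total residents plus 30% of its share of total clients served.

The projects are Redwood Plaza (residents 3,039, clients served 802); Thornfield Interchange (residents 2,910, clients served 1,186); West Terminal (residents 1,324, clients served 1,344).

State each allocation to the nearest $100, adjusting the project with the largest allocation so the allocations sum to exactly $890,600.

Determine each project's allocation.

Residents total 7,273; clients served total 3,332.
Blended shares (70% residents + 30% clients served): Redwood Plaza 0.3647; Thornfield Interchange 0.3869; West Terminal 0.2484.
Unrounded shares: Redwood Plaza 324,803.30; Thornfield Interchange 344,537.26; West Terminal 221,259.44.
After rounding ($100): Redwood Plaza $324,800; Thornfield Interchange $344,500; West Terminal $221,300. Sum = $890,600.
No rounding difference to absorb.

Redwood Plaza: $324,800 · Thornfield Interchange: $344,500 · West Terminal: $221,300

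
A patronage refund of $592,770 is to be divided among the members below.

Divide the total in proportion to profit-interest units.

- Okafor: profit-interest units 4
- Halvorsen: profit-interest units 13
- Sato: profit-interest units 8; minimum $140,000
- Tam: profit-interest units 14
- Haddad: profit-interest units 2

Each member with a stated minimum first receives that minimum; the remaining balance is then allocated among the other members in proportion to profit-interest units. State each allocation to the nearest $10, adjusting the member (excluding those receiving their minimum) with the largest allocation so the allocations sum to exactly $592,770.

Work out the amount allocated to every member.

Fund the minimums — Sato $140,000. Residual $452,770.
Residual split over remaining profit-interest units 33: Okafor 54,881.21 → $54,880; Halvorsen 178,363.94 → $178,360; Tam 192,084.24 → $192,080; Haddad 27,440.61 → $27,440.
Rounding difference +$10 applied to Tam → $192,090.

Okafor: $54,880; Halvorsen: $178,360; Sato: $140,000; Tam: $192,090; Haddad: $27,440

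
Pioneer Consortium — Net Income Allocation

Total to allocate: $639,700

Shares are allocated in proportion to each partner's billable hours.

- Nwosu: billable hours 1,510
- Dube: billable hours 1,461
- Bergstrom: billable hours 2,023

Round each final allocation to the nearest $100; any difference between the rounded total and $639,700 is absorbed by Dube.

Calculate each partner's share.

Nwosu: $193,400 | Dube: $187,200 | Bergstrom: $259,100

Sum of billable hours: 4,994.
Proportional shares: Nwosu 1,510/4,994 × $639,700 = 193,421.51; Dube 1,461/4,994 × $639,700 = 187,144.91; Bergstrom 2,023/4,994 × $639,700 = 259,133.58.
Rounded to nearest $100: Nwosu $193,400; Dube $187,100; Bergstrom $259,100. Sum = $639,600.
Difference $639,700 − $639,600 = +$100 applied to Dube: Dube becomes $187,200.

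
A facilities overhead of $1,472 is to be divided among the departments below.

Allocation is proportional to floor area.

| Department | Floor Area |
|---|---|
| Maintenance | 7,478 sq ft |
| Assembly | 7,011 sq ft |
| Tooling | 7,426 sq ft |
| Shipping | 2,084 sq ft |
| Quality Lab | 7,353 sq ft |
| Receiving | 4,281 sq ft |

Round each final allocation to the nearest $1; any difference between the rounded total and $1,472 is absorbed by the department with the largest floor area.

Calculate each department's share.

Maintenance: $308 · Assembly: $290 · Tooling: $307 · Shipping: $86 · Quality Lab: $304 · Receiving: $177

Floor area total: 35,633.
Pro-rata amounts: Maintenance 7,478/35,633 × $1,472 = 308.92; Assembly 7,011/35,633 × $1,472 = 289.62; Tooling 7,426/35,633 × $1,472 = 306.77; Shipping 2,084/35,633 × $1,472 = 86.09; Quality Lab 7,353/35,633 × $1,472 = 303.75; Receiving 4,281/35,633 × $1,472 = 176.85.
Rounded to nearest $1: Maintenance $309; Assembly $290; Tooling $307; Shipping $86; Quality Lab $304; Receiving $177. Sum = $1,473.
Difference $1,472 − $1,473 = −$1 applied to largest floor area (Maintenance): Maintenance becomes $308.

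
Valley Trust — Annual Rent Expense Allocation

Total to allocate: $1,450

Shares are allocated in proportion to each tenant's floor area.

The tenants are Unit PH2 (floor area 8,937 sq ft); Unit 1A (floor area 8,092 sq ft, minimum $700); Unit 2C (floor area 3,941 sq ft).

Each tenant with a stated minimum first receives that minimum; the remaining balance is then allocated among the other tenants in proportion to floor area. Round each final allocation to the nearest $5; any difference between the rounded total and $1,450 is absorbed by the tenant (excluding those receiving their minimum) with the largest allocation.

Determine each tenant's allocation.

Unit PH2: $520 | Unit 1A: $700 | Unit 2C: $230

Guaranteed amounts: Unit 1A $700. Remaining pool $750.
Remaining pool split over remaining floor area 12,878: Unit PH2 520.48 → $520; Unit 2C 229.52 → $230.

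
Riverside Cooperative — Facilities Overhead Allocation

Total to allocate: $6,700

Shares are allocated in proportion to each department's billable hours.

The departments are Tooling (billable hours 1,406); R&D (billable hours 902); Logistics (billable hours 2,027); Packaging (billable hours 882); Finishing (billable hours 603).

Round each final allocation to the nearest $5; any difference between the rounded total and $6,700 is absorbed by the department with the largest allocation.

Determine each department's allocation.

Combined billable hours = 5,820.
Raw shares: Tooling 1,406/5,820 × $6,700 = 1,618.59; R&D 902/5,820 × $6,700 = 1,038.38; Logistics 2,027/5,820 × $6,700 = 2,333.49; Packaging 882/5,820 × $6,700 = 1,015.36; Finishing 603/5,820 × $6,700 = 694.18.
At nearest $5: Tooling $1,620; R&D $1,040; Logistics $2,335; Packaging $1,015; Finishing $695. Sum = $6,705.
Difference $6,700 − $6,705 = −$5 applied to largest allocation (Logistics): Logistics becomes $2,330.

Tooling: $1,620 · R&D: $1,040 · Logistics: $2,330 · Packaging: $1,015 · Finishing: $695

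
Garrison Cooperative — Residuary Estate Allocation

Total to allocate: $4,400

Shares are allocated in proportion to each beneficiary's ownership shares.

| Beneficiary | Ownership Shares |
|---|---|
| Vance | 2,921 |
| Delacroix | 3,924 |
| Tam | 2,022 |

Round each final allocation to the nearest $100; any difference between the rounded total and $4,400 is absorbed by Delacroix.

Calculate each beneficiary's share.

Vance: $1,400; Delacroix: $2,000; Tam: $1,000

Ownership shares total: 8,867.
Raw shares: Vance 2,921/8,867 × $4,400 = 1,449.46; Delacroix 3,924/8,867 × $4,400 = 1,947.17; Tam 2,022/8,867 × $4,400 = 1,003.36.
After rounding ($100): Vance $1,400; Delacroix $1,900; Tam $1,000. Sum = $4,300.
Difference $4,400 − $4,300 = +$100 applied to Delacroix: Delacroix becomes $2,000.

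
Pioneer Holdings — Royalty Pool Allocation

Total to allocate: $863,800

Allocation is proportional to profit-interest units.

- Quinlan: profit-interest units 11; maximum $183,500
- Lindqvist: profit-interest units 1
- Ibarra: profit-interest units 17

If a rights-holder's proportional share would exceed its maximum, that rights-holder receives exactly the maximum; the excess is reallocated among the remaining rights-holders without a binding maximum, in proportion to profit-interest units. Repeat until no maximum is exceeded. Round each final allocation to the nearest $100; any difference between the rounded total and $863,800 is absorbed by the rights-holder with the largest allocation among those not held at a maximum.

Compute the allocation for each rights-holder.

Quinlan: $183,500 · Lindqvist: $37,800 · Ibarra: $642,500

Sum of profit-interest units: 29.
Pro-rata shares before constraints: Quinlan 327,648.28; Lindqvist 29,786.21; Ibarra 506,365.52.
Capped: Quinlan ($183,500); residual $680,300 reallocated over remaining profit-interest units 18.
Redistributed shares: Lindqvist 37,794.44 → $37,800; Ibarra 642,505.56 → $642,500.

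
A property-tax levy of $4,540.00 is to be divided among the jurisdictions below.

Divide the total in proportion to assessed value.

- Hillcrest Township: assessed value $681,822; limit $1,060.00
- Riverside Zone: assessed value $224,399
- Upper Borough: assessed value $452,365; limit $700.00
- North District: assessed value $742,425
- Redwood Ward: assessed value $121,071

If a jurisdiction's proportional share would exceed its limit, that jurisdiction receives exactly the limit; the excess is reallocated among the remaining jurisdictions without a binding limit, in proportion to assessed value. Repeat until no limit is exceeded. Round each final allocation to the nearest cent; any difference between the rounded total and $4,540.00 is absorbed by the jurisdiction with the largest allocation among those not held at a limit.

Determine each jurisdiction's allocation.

Combined assessed value = 2,222,082.
Pro-rata shares before constraints: Hillcrest Township 1,393.0502; Riverside Zone 458.4761; Upper Borough 924.2400; North District 1,516.8700; Redwood Ward 247.3637.
Held at cap: Hillcrest Township ($1,060.00), Upper Borough ($700.00); remaining pool $2,780.00 reallocated over remaining assessed value 1,087,895.
Shares after redistribution: Riverside Zone 573.4278 → $573.43; North District 1,897.1881 → $1,897.19; Redwood Ward 309.3841 → $309.38.

Hillcrest Township: $1,060.00 | Riverside Zone: $573.43 | Upper Borough: $700.00 | North District: $1,897.19 | Redwood Ward: $309.38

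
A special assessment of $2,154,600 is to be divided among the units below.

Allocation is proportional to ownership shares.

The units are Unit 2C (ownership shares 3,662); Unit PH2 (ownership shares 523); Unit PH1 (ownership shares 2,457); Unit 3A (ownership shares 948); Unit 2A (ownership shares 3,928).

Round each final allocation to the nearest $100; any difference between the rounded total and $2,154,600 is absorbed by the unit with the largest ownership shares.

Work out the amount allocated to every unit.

Total ownership shares = 3,662 + 523 + 2,457 + 948 + 3,928 = 11,518.
Proportional shares: Unit 2C 685,027.37; Unit PH2 97,834.33; Unit PH1 459,615.58; Unit 3A 177,336.41; Unit 2A 734,786.32.
After rounding ($100): Unit 2C $685,000; Unit PH2 $97,800; Unit PH1 $459,600; Unit 3A $177,300; Unit 2A $734,800. Sum = $2,154,500.
Difference $2,154,600 − $2,154,500 = +$100 applied to largest ownership shares (Unit 2A): Unit 2A becomes $734,900.

Unit 2C: $685,000 | Unit PH2: $97,800 | Unit PH1: $459,600 | Unit 3A: $177,300 | Unit 2A: $734,900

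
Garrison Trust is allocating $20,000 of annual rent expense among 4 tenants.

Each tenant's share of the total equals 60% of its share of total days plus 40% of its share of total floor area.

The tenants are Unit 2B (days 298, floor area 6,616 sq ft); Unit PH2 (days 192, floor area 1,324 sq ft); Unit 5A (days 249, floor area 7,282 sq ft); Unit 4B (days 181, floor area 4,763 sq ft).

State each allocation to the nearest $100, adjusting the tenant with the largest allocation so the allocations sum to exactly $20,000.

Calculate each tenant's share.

Unit 2B: $6,500 | Unit PH2: $3,000 | Unit 5A: $6,200 | Unit 4B: $4,300

Totals — days 920, floor area 19,985.
Combined weights (60% days + 40% floor area): Unit 2B 0.3268; Unit PH2 0.1517; Unit 5A 0.3081; Unit 4B 0.2134.
Raw shares: Unit 2B 6,535.34; Unit PH2 3,034.35; Unit 5A 6,162.81; Unit 4B 4,267.50.
At nearest $100: Unit 2B $6,500; Unit PH2 $3,000; Unit 5A $6,200; Unit 4B $4,300. Sum = $20,000.
Rounded total matches; no reconciliation needed.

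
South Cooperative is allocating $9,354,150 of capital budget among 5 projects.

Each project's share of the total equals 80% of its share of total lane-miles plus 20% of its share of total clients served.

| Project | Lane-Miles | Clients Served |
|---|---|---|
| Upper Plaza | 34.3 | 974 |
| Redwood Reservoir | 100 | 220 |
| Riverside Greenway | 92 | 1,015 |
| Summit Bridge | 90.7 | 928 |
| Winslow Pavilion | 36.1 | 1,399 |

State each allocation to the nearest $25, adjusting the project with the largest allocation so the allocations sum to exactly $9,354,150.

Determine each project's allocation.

Lane-miles total 353.1; clients served total 4,536.
Blended shares (80% lane-miles + 20% clients served): Upper Plaza 0.1207; Redwood Reservoir 0.2363; Riverside Greenway 0.2532; Summit Bridge 0.2464; Winslow Pavilion 0.1435.
Unrounded shares: Upper Plaza 1,128,643.89; Redwood Reservoir 2,210,057.21; Riverside Greenway 2,368,401.76; Summit Bridge 2,304,968.28; Winslow Pavilion 1,342,078.86.
At nearest $25: Upper Plaza $1,128,650; Redwood Reservoir $2,210,050; Riverside Greenway $2,368,400; Summit Bridge $2,304,975; Winslow Pavilion $1,342,075. Sum = $9,354,150.
No rounding difference to absorb.

Upper Plaza: $1,128,650 | Redwood Reservoir: $2,210,050 | Riverside Greenway: $2,368,400 | Summit Bridge: $2,304,975 | Winslow Pavilion: $1,342,075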